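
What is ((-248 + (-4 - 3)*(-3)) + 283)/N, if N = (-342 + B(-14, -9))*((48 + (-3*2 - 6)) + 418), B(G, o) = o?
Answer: -28/79677 ≈ -0.00035142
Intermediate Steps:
N = -159354 (N = (-342 - 9)*((48 + (-3*2 - 6)) + 418) = -351*((48 + (-6 - 6)) + 418) = -351*((48 - 12) + 418) = -351*(36 + 418) = -351*454 = -159354)
((-248 + (-4 - 3)*(-3)) + 283)/N = ((-248 + (-4 - 3)*(-3)) + 283)/(-159354) = ((-248 - 7*(-3)) + 283)*(-1/159354) = ((-248 + 21) + 283)*(-1/159354) = (-227 + 283)*(-1/159354) = 56*(-1/159354) = -28/79677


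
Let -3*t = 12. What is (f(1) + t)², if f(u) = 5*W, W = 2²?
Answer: 256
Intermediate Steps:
t = -4 (t = -⅓*12 = -4)
W = 4
f(u) = 20 (f(u) = 5*4 = 20)
(f(1) + t)² = (20 - 4)² = 16² = 256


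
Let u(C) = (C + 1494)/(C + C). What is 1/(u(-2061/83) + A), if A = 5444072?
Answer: 458/2493371427 ≈ 1.8369e-7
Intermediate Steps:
u(C) = (1494 + C)/(2*C) (u(C) = (1494 + C)/((2*C)) = (1494 + C)*(1/(2*C)) = (1494 + C)/(2*C))
1/(u(-2061/83) + A) = 1/((1494 - 2061/83)/(2*((-2061/83))) + 5444072) = 1/((1494 - 2061*1/83)/(2*((-2061*1/83))) + 5444072) = 1/((1494 - 2061/83)/(2*(-2061/83)) + 5444072) = 1/((½)*(-83/2061)*(121941/83) + 5444072) = 1/(-13549/458 + 5444072) = 1/(2493371427/458) = 458/2493371427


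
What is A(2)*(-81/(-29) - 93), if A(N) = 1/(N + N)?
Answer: -654/29 ≈ -22.552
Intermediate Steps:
A(N) = 1/(2*N)
A(2)*(-81/(-29) - 93) = ((½)/2)*(-81/(-29) - 93) = ((½)*(½))*(-81*(-1/29) - 93) = (81/29 - 93)/4 = (¼)*(-2616/29) = -654/29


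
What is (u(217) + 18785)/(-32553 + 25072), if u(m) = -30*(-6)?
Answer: -18965/7481 ≈ -2.5351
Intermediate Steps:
u(m) = 180
(u(217) + 18785)/(-32553 + 25072) = (180 + 18785)/(-32553 + 25072) = 18965/(-7481) = 18965*(-1/7481) = -18965/7481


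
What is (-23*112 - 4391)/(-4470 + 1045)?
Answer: 6967/3425 ≈ 2.0342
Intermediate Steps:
(-23*112 - 4391)/(-4470 + 1045) = (-2576 - 4391)/(-3425) = -6967*(-1/3425) = 6967/3425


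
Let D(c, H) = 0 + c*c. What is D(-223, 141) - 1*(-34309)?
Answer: 84038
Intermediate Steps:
D(c, H) = c**2 (D(c, H) = 0 + c**2 = c**2)
D(-223, 141) - 1*(-34309) = (-223)**2 - 1*(-34309) = 49729 + 34309 = 84038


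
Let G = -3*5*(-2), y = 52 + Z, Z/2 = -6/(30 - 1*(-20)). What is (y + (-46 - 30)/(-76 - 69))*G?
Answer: 227436/145 ≈ 1568.5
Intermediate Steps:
Z = -6/25 (Z = 2*(-6/(30 - 1*(-20))) = 2*(-6/(30 + 20)) = 2*(-6/50) = 2*(-6*1/50) = 2*(-3/25) = -6/25 ≈ -0.24000)
y = 1294/25 (y = 52 - 6/25 = 1294/25 ≈ 51.760)
G = 30 (G = -15*(-2) = 30)
(y + (-46 - 30)/(-76 - 69))*G = (1294/25 + (-46 - 30)/(-76 - 69))*30 = (1294/25 - 76/(-145))*30 = (1294/25 - 76*(-1/145))*30 = (1294/25 + 76/145)*30 = (37906/725)*30 = 227436/145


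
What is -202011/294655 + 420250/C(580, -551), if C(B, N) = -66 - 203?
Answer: -123883104709/79262195 ≈ -1563.0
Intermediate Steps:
C(B, N) = -269
-202011/294655 + 420250/C(580, -551) = -202011/294655 + 420250/(-269) = -202011*1/294655 + 420250*(-1/269) = -202011/294655 - 420250/269 = -123883104709/79262195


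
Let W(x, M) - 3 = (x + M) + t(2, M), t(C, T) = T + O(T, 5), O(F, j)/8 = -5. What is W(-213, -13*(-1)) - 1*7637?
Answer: -7861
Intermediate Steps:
O(F, j) = -40 (O(F, j) = 8*(-5) = -40)
t(C, T) = -40 + T (t(C, T) = T - 40 = -40 + T)
W(x, M) = -37 + x + 2*M (W(x, M) = 3 + ((x + M) + (-40 + M)) = 3 + ((M + x) + (-40 + M)) = 3 + (-40 + x + 2*M) = -37 + x + 2*M)
W(-213, -13*(-1)) - 1*7637 = (-37 - 213 + 2*(-13*(-1))) - 1*7637 = (-37 - 213 + 2*13) - 7637 = (-37 - 213 + 26) - 7637 = -224 - 7637 = -7861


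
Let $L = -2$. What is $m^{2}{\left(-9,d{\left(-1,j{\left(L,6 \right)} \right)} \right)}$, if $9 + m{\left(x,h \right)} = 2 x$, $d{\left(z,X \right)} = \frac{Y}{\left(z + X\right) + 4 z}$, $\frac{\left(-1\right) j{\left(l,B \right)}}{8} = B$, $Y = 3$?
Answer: $729$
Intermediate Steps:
$j{\left(l,B \right)} = - 8 B$
$d{\left(z,X \right)} = \frac{3}{X + 5 z}$ ($d{\left(z,X \right)} = \frac{3}{\left(z + X\right) + 4 z} = \frac{3}{\left(X + z\right) + 4 z} = \frac{3}{X + 5 z}$)
$m{\left(x,h \right)} = -9 + 2 x$
$m^{2}{\left(-9,d{\left(-1,j{\left(L,6 \right)} \right)} \right)} = \left(-9 + 2 \left(-9\right)\right)^{2} = \left(-9 - 18\right)^{2} = \left(-27\right)^{2} = 729$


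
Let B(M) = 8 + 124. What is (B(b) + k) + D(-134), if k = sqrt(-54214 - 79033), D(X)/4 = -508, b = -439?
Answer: -1900 + I*sqrt(133247) ≈ -1900.0 + 365.03*I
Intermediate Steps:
D(X) = -2032 (D(X) = 4*(-508) = -2032)
k = I*sqrt(133247) (k = sqrt(-133247) = I*sqrt(133247) ≈ 365.03*I)
B(M) = 132
(B(b) + k) + D(-134) = (132 + I*sqrt(133247)) - 2032 = -1900 + I*sqrt(133247)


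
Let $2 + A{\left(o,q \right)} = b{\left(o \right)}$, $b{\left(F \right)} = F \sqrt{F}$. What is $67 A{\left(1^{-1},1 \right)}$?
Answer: $-67$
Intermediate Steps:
$b{\left(F \right)} = F^{\frac{3}{2}}$
$A{\left(o,q \right)} = -2 + o^{\frac{3}{2}}$
$67 A{\left(1^{-1},1 \right)} = 67 \left(-2 + \left(1^{-1}\right)^{\frac{3}{2}}\right) = 67 \left(-2 + 1^{\frac{3}{2}}\right) = 67 \left(-2 + 1\right) = 67 \left(-1\right) = -67$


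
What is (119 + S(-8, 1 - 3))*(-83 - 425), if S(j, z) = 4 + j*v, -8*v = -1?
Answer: -61976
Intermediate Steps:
v = ⅛ (v = -⅛*(-1) = ⅛ ≈ 0.12500)
S(j, z) = 4 + j/8 (S(j, z) = 4 + j*(⅛) = 4 + j/8)
(119 + S(-8, 1 - 3))*(-83 - 425) = (119 + (4 + (⅛)*(-8)))*(-83 - 425) = (119 + (4 - 1))*(-508) = (119 + 3)*(-508) = 122*(-508) = -61976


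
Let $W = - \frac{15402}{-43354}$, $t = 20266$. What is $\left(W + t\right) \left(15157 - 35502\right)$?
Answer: $- \frac{8937838915135}{21677} \approx -4.1232 \cdot 10^{8}$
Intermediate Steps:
$W = \frac{7701}{21677}$ ($W = \left(-15402\right) \left(- \frac{1}{43354}\right) = \frac{7701}{21677} \approx 0.35526$)
$\left(W + t\right) \left(15157 - 35502\right) = \left(\frac{7701}{21677} + 20266\right) \left(15157 - 35502\right) = \frac{439313783}{21677} \left(-20345\right) = - \frac{8937838915135}{21677}$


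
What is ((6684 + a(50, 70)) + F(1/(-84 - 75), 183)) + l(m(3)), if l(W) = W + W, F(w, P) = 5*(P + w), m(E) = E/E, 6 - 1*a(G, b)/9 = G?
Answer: 1145590/159 ≈ 7205.0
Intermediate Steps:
a(G, b) = 54 - 9*G
m(E) = 1
F(w, P) = 5*P + 5*w
l(W) = 2*W
((6684 + a(50, 70)) + F(1/(-84 - 75), 183)) + l(m(3)) = ((6684 + (54 - 9*50)) + (5*183 + 5/(-84 - 75))) + 2*1 = ((6684 + (54 - 450)) + (915 + 5/(-159))) + 2 = ((6684 - 396) + (915 + 5*(-1/159))) + 2 = (6288 + (915 - 5/159)) + 2 = (6288 + 145480/159) + 2 = 1145272/159 + 2 = 1145590/159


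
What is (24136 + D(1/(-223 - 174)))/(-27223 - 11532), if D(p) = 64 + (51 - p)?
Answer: -9627648/15385735 ≈ -0.62575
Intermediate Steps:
D(p) = 115 - p
(24136 + D(1/(-223 - 174)))/(-27223 - 11532) = (24136 + (115 - 1/(-223 - 174)))/(-27223 - 11532) = (24136 + (115 - 1/(-397)))/(-38755) = (24136 + (115 - 1*(-1/397)))*(-1/38755) = (24136 + (115 + 1/397))*(-1/38755) = (24136 + 45656/397)*(-1/38755) = (9627648/397)*(-1/38755) = -9627648/15385735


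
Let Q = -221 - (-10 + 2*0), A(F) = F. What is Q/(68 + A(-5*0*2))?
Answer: -211/68 ≈ -3.1029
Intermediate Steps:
Q = -211 (Q = -221 - (-10 + 0) = -221 - 1*(-10) = -221 + 10 = -211)
Q/(68 + A(-5*0*2)) = -211/(68 - 5*0*2) = -211/(68 + 0*2) = -211/(68 + 0) = -211/68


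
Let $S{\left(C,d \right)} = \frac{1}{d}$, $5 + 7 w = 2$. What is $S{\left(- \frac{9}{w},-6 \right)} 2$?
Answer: $- \frac{1}{3} \approx -0.33333$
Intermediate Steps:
$w = - \frac{3}{7}$ ($w = - \frac{5}{7} + \frac{1}{7} \cdot 2 = - \frac{5}{7} + \frac{2}{7} = - \frac{3}{7} \approx -0.42857$)
$S{\left(- \frac{9}{w},-6 \right)} 2 = \frac{1}{-6} \cdot 2 = \left(- \frac{1}{6}\right) 2 = - \frac{1}{3}$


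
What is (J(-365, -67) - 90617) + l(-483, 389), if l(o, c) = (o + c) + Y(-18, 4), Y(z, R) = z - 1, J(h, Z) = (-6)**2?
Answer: -90694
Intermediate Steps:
J(h, Z) = 36
Y(z, R) = -1 + z
l(o, c) = -19 + c + o (l(o, c) = (o + c) + (-1 - 18) = (c + o) - 19 = -19 + c + o)
(J(-365, -67) - 90617) + l(-483, 389) = (36 - 90617) + (-19 + 389 - 483) = -90581 - 113 = -90694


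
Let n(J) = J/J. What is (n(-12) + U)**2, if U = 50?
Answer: 2601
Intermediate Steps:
n(J) = 1
(n(-12) + U)**2 = (1 + 50)**2 = 51**2 = 2601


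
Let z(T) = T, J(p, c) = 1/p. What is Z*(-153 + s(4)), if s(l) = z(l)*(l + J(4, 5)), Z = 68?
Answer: -9248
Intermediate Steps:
s(l) = l*(¼ + l) (s(l) = l*(l + 1/4) = l*(l + ¼) = l*(¼ + l))
Z*(-153 + s(4)) = 68*(-153 + 4*(¼ + 4)) = 68*(-153 + 4*(17/4)) = 68*(-153 + 17) = 68*(-136) = -9248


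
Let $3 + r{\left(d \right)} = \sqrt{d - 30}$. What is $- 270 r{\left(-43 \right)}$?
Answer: $810 - 270 i \sqrt{73} \approx 810.0 - 2306.9 i$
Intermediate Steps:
$r{\left(d \right)} = -3 + \sqrt{-30 + d}$ ($r{\left(d \right)} = -3 + \sqrt{d - 30} = -3 + \sqrt{-30 + d}$)
$- 270 r{\left(-43 \right)} = - 270 \left(-3 + \sqrt{-30 - 43}\right) = - 270 \left(-3 + \sqrt{-73}\right) = - 270 \left(-3 + i \sqrt{73}\right) = 810 - 270 i \sqrt{73}$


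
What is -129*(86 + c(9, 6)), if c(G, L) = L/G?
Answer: -11180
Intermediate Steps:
-129*(86 + c(9, 6)) = -129*(86 + 6/9) = -129*(86 + 6*(⅑)) = -129*(86 + ⅔) = -129*260/3 = -11180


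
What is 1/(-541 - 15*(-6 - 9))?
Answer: -1/316 ≈ -0.0031646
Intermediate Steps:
1/(-541 - 15*(-6 - 9)) = 1/(-541 - 15*(-15)) = 1/(-541 + 225) = 1/(-316) = -1/316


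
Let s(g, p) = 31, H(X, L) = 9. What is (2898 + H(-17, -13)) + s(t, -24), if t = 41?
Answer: 2938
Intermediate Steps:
(2898 + H(-17, -13)) + s(t, -24) = (2898 + 9) + 31 = 2907 + 31 = 2938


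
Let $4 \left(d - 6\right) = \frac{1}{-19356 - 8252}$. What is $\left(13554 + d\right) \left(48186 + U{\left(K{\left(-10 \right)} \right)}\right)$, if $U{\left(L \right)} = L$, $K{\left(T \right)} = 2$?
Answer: $\frac{2577125078599}{3944} \approx 6.5343 \cdot 10^{8}$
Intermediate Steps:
$d = \frac{662591}{110432}$ ($d = 6 + \frac{1}{4 \left(-19356 - 8252\right)} = 6 + \frac{1}{4 \left(-27608\right)} = 6 + \frac{1}{4} \left(- \frac{1}{27608}\right) = 6 - \frac{1}{110432} = \frac{662591}{110432} \approx 6.0$)
$\left(13554 + d\right) \left(48186 + U{\left(K{\left(-10 \right)} \right)}\right) = \left(13554 + \frac{662591}{110432}\right) \left(48186 + 2\right) = \frac{1497457919}{110432} \cdot 48188 = \frac{2577125078599}{3944}$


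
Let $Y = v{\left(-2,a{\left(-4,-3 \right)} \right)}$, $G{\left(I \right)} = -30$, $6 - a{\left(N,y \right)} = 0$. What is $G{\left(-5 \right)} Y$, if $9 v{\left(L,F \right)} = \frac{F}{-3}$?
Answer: $\frac{20}{3} \approx 6.6667$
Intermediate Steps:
$a{\left(N,y \right)} = 6$ ($a{\left(N,y \right)} = 6 - 0 = 6 + 0 = 6$)
$v{\left(L,F \right)} = - \frac{F}{27}$ ($v{\left(L,F \right)} = \frac{F \frac{1}{-3}}{9} = \frac{F \left(- \frac{1}{3}\right)}{9} = \frac{\left(- \frac{1}{3}\right) F}{9} = - \frac{F}{27}$)
$Y = - \frac{2}{9}$ ($Y = \left(- \frac{1}{27}\right) 6 = - \frac{2}{9} \approx -0.22222$)
$G{\left(-5 \right)} Y = \left(-30\right) \left(- \frac{2}{9}\right) = \frac{20}{3}$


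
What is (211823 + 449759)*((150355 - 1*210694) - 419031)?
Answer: -317142563340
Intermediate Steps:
(211823 + 449759)*((150355 - 1*210694) - 419031) = 661582*((150355 - 210694) - 419031) = 661582*(-60339 - 419031) = 661582*(-479370) = -317142563340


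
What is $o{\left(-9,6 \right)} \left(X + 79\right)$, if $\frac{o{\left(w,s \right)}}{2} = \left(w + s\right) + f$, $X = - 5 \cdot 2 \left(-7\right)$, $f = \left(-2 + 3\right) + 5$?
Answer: $894$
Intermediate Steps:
$f = 6$ ($f = 1 + 5 = 6$)
$X = 70$ ($X = \left(-5\right) \left(-14\right) = 70$)
$o{\left(w,s \right)} = 12 + 2 s + 2 w$ ($o{\left(w,s \right)} = 2 \left(\left(w + s\right) + 6\right) = 2 \left(\left(s + w\right) + 6\right) = 2 \left(6 + s + w\right) = 12 + 2 s + 2 w$)
$o{\left(-9,6 \right)} \left(X + 79\right) = \left(12 + 2 \cdot 6 + 2 \left(-9\right)\right) \left(70 + 79\right) = \left(12 + 12 - 18\right) 149 = 6 \cdot 149 = 894$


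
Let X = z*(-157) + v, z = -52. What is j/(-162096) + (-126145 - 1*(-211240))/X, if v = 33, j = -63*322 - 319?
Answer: 13962458305/1328700912 ≈ 10.508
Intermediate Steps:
j = -20605 (j = -20286 - 319 = -20605)
X = 8197 (X = -52*(-157) + 33 = 8164 + 33 = 8197)
j/(-162096) + (-126145 - 1*(-211240))/X = -20605/(-162096) + (-126145 - 1*(-211240))/8197 = -20605*(-1/162096) + (-126145 + 211240)*(1/8197) = 20605/162096 + 85095*(1/8197) = 20605/162096 + 85095/8197 = 13962458305/1328700912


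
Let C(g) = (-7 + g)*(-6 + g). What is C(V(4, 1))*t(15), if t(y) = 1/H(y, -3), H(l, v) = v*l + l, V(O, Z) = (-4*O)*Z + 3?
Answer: -38/3 ≈ -12.667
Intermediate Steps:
V(O, Z) = 3 - 4*O*Z (V(O, Z) = -4*O*Z + 3 = 3 - 4*O*Z)
H(l, v) = l + l*v (H(l, v) = l*v + l = l + l*v)
t(y) = -1/(2*y) (t(y) = 1/(y*(1 - 3)) = 1/(y*(-2)) = 1/(-2*y) = -1/(2*y))
C(V(4, 1))*t(15) = (42 + (3 - 4*4*1)² - 13*(3 - 4*4*1))*(-½/15) = (42 + (3 - 16)² - 13*(3 - 16))*(-½*1/15) = (42 + (-13)² - 13*(-13))*(-1/30) = (42 + 169 + 169)*(-1/30) = 380*(-1/30) = -38/3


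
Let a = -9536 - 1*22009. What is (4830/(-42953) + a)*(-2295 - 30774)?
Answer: 44807080142835/42953 ≈ 1.0432e+9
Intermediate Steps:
a = -31545 (a = -9536 - 22009 = -31545)
(4830/(-42953) + a)*(-2295 - 30774) = (4830/(-42953) - 31545)*(-2295 - 30774) = (4830*(-1/42953) - 31545)*(-33069) = (-4830/42953 - 31545)*(-33069) = -1354957215/42953*(-33069) = 44807080142835/42953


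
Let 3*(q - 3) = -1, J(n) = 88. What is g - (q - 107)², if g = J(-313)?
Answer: -97177/9 ≈ -10797.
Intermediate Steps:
q = 8/3 (q = 3 + (⅓)*(-1) = 3 - ⅓ = 8/3 ≈ 2.6667)
g = 88
g - (q - 107)² = 88 - (8/3 - 107)² = 88 - (-313/3)² = 88 - 1*97969/9 = 88 - 97969/9 = -97177/9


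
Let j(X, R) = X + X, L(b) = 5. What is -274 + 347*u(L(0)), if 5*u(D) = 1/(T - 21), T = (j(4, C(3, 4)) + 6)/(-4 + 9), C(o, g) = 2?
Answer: -25281/91 ≈ -277.81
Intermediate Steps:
j(X, R) = 2*X
T = 14/5 (T = (2*4 + 6)/(-4 + 9) = (8 + 6)/5 = 14*(⅕) = 14/5 ≈ 2.8000)
u(D) = -1/91 (u(D) = 1/(5*(14/5 - 21)) = 1/(5*(-91/5)) = (⅕)*(-5/91) = -1/91)
-274 + 347*u(L(0)) = -274 + 347*(-1/91) = -274 - 347/91 = -25281/91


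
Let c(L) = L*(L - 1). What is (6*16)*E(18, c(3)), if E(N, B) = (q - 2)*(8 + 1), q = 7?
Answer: 4320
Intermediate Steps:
c(L) = L*(-1 + L)
E(N, B) = 45 (E(N, B) = (7 - 2)*(8 + 1) = 5*9 = 45)
(6*16)*E(18, c(3)) = (6*16)*45 = 96*45 = 4320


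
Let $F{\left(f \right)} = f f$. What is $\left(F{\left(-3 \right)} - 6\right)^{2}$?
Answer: $9$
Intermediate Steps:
$F{\left(f \right)} = f^{2}$
$\left(F{\left(-3 \right)} - 6\right)^{2} = \left(\left(-3\right)^{2} - 6\right)^{2} = \left(9 - 6\right)^{2} = 3^{2} = 9$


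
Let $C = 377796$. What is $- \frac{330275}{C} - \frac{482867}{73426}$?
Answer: $- \frac{103337996641}{13870024548} \approx -7.4505$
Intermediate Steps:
$- \frac{330275}{C} - \frac{482867}{73426} = - \frac{330275}{377796} - \frac{482867}{73426} = - \frac{103337996641}{13870024548}$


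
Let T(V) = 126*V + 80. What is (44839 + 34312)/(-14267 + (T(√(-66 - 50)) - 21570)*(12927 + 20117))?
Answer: -5109771448807/46026840239752955 - 59917940208*I*√29/46026840239752955 ≈ -0.00011102 - 7.0104e-6*I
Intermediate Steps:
T(V) = 80 + 126*V
(44839 + 34312)/(-14267 + (T(√(-66 - 50)) - 21570)*(12927 + 20117)) = (44839 + 34312)/(-14267 + ((80 + 126*√(-66 - 50)) - 21570)*(12927 + 20117)) = 79151/(-14267 + ((80 + 126*√(-116)) - 21570)*33044) = 79151/(-14267 + ((80 + 126*(2*I*√29)) - 21570)*33044) = 79151/(-14267 + ((80 + 252*I*√29) - 21570)*33044) = 79151/(-14267 + (-21490 + 252*I*√29)*33044) = 79151/(-14267 + (-710115560 + 8327088*I*√29)) = 79151/(-710129827 + 8327088*I*√29)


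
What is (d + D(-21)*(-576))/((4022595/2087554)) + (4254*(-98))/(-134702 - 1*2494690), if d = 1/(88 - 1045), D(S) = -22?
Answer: 5547270534080261707/843514084201140 ≈ 6576.4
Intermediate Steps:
d = -1/957 (d = 1/(-957) = -1/957 ≈ -0.0010449)
(d + D(-21)*(-576))/((4022595/2087554)) + (4254*(-98))/(-134702 - 1*2494690) = (-1/957 - 22*(-576))/((4022595/2087554)) + (4254*(-98))/(-134702 - 1*2494690) = (-1/957 + 12672)/((4022595*(1/2087554))) - 416892/(-134702 - 2494690) = 12127103/(957*(4022595/2087554)) - 416892/(-2629392) = (12127103/957)*(2087554/4022595) - 416892*(-1/2629392) = 25315982376062/3849623415 + 34741/219116 = 5547270534080261707/843514084201140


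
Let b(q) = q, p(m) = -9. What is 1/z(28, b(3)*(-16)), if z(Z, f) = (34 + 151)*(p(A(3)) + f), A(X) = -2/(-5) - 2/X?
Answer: -1/10545 ≈ -9.4832e-5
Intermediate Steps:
A(X) = ⅖ - 2/X (A(X) = -2*(-⅕) - 2/X = ⅖ - 2/X)
z(Z, f) = -1665 + 185*f (z(Z, f) = (34 + 151)*(-9 + f) = 185*(-9 + f) = -1665 + 185*f)
1/z(28, b(3)*(-16)) = 1/(-1665 + 185*(3*(-16))) = 1/(-1665 + 185*(-48)) = 1/(-1665 - 8880) = 1/(-10545) = -1/10545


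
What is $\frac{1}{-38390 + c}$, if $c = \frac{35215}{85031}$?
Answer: $- \frac{85031}{3264304875} \approx -2.6049 \cdot 10^{-5}$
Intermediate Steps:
$c = \frac{35215}{85031}$ ($c = 35215 \cdot \frac{1}{85031} = \frac{35215}{85031} \approx 0.41414$)
$\frac{1}{-38390 + c} = \frac{1}{-38390 + \frac{35215}{85031}} = \frac{1}{- \frac{3264304875}{85031}} = - \frac{85031}{3264304875}$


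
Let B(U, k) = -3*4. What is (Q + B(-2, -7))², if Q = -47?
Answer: 3481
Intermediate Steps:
B(U, k) = -12
(Q + B(-2, -7))² = (-47 - 12)² = (-59)² = 3481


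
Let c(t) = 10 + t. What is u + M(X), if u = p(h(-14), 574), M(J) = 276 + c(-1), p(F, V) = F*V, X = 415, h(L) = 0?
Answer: 285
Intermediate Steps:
M(J) = 285 (M(J) = 276 + (10 - 1) = 276 + 9 = 285)
u = 0 (u = 0*574 = 0)
u + M(X) = 0 + 285 = 285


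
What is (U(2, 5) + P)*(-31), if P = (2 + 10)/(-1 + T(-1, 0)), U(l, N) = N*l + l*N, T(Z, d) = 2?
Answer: -992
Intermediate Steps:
U(l, N) = 2*N*l (U(l, N) = N*l + N*l = 2*N*l)
P = 12 (P = (2 + 10)/(-1 + 2) = 12/1 = 12*1 = 12)
(U(2, 5) + P)*(-31) = (2*5*2 + 12)*(-31) = (20 + 12)*(-31) = 32*(-31) = -992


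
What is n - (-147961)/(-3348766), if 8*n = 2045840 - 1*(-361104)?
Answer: 1007536380927/3348766 ≈ 3.0087e+5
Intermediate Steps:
n = 300868 (n = (2045840 - 1*(-361104))/8 = (2045840 + 361104)/8 = (⅛)*2406944 = 300868)
n - (-147961)/(-3348766) = 300868 - (-147961)/(-3348766) = 300868 - (-147961)*(-1)/3348766 = 300868 - 1*147961/3348766 = 300868 - 147961/3348766 = 1007536380927/3348766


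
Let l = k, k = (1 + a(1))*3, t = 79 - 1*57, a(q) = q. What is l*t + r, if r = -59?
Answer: 73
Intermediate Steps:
t = 22 (t = 79 - 57 = 22)
k = 6 (k = (1 + 1)*3 = 2*3 = 6)
l = 6
l*t + r = 6*22 - 59 = 132 - 59 = 73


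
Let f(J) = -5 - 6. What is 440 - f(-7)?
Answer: 451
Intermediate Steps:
f(J) = -11
440 - f(-7) = 440 - 1*(-11) = 440 + 11 = 451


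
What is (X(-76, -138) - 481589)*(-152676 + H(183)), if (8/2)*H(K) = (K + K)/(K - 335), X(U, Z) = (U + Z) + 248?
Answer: 1176354897015/16 ≈ 7.3522e+10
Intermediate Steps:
X(U, Z) = 248 + U + Z
H(K) = K/(2*(-335 + K)) (H(K) = ((K + K)/(K - 335))/4 = ((2*K)/(-335 + K))/4 = (2*K/(-335 + K))/4 = K/(2*(-335 + K)))
(X(-76, -138) - 481589)*(-152676 + H(183)) = ((248 - 76 - 138) - 481589)*(-152676 + (1/2)*183/(-335 + 183)) = (34 - 481589)*(-152676 + (1/2)*183/(-152)) = -481555*(-152676 + (1/2)*183*(-1/152)) = -481555*(-152676 - 183/304) = -481555*(-46413687/304) = 1176354897015/16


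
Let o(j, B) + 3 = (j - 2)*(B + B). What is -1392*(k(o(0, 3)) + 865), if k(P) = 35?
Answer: -1252800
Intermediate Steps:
o(j, B) = -3 + 2*B*(-2 + j) (o(j, B) = -3 + (j - 2)*(B + B) = -3 + (-2 + j)*(2*B) = -3 + 2*B*(-2 + j))
-1392*(k(o(0, 3)) + 865) = -1392*(35 + 865) = -1392*900 = -1252800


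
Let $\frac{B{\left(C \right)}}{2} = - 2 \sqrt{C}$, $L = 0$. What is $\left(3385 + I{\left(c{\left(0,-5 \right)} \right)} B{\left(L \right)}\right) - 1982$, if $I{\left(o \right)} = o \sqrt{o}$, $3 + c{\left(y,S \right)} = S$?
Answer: $1403$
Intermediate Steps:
$B{\left(C \right)} = - 4 \sqrt{C}$ ($B{\left(C \right)} = 2 \left(- 2 \sqrt{C}\right) = - 4 \sqrt{C}$)
$c{\left(y,S \right)} = -3 + S$
$I{\left(o \right)} = o^{\frac{3}{2}}$
$\left(3385 + I{\left(c{\left(0,-5 \right)} \right)} B{\left(L \right)}\right) - 1982 = \left(3385 + \left(-3 - 5\right)^{\frac{3}{2}} \left(- 4 \sqrt{0}\right)\right) - 1982 = \left(3385 + \left(-8\right)^{\frac{3}{2}} \left(\left(-4\right) 0\right)\right) - 1982 = \left(3385 + - 16 i \sqrt{2} \cdot 0\right) - 1982 = \left(3385 + 0\right) - 1982 = 3385 - 1982 = 1403$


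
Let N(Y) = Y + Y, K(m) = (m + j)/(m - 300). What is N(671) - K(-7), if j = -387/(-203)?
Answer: 83633748/62321 ≈ 1342.0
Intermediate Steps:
j = 387/203 (j = -387*(-1/203) = 387/203 ≈ 1.9064)
K(m) = (387/203 + m)/(-300 + m) (K(m) = (m + 387/203)/(m - 300) = (387/203 + m)/(-300 + m))
N(Y) = 2*Y
N(671) - K(-7) = 2*671 - (387/203 - 7)/(-300 - 7) = 1342 - (-1034)/((-307)*203) = 1342 - (-1)*(-1034)/(307*203) = 1342 - 1*1034/62321 = 1342 - 1034/62321 = 83633748/62321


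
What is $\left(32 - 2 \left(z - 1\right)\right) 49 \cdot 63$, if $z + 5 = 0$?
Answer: $135828$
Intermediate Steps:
$z = -5$ ($z = -5 + 0 = -5$)
$\left(32 - 2 \left(z - 1\right)\right) 49 \cdot 63 = \left(32 - 2 \left(-5 - 1\right)\right) 49 \cdot 63 = \left(32 - -12\right) 49 \cdot 63 = \left(32 + 12\right) 49 \cdot 63 = 44 \cdot 49 \cdot 63 = 2156 \cdot 63 = 135828$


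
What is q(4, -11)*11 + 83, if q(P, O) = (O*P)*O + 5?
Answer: 5462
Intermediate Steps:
q(P, O) = 5 + P*O² (q(P, O) = P*O² + 5 = 5 + P*O²)
q(4, -11)*11 + 83 = (5 + 4*(-11)²)*11 + 83 = (5 + 4*121)*11 + 83 = (5 + 484)*11 + 83 = 489*11 + 83 = 5379 + 83 = 5462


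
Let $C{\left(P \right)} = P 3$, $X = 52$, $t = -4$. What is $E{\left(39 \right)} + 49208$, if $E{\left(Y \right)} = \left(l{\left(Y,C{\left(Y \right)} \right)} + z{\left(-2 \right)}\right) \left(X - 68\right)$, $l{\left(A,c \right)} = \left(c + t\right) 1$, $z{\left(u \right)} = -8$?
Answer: $47528$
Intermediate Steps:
$C{\left(P \right)} = 3 P$
$l{\left(A,c \right)} = -4 + c$ ($l{\left(A,c \right)} = \left(c - 4\right) 1 = \left(-4 + c\right) 1 = -4 + c$)
$E{\left(Y \right)} = 192 - 48 Y$ ($E{\left(Y \right)} = \left(\left(-4 + 3 Y\right) - 8\right) \left(52 - 68\right) = \left(-12 + 3 Y\right) \left(-16\right) = 192 - 48 Y$)
$E{\left(39 \right)} + 49208 = \left(192 - 1872\right) + 49208 = -1680 + 49208 = 47528$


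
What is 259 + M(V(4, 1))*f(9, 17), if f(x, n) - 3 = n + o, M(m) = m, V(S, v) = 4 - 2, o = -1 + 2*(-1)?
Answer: 293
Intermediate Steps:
o = -3 (o = -1 - 2 = -3)
V(S, v) = 2
f(x, n) = n (f(x, n) = 3 + (n - 3) = 3 + (-3 + n) = n)
259 + M(V(4, 1))*f(9, 17) = 259 + 2*17 = 259 + 34 = 293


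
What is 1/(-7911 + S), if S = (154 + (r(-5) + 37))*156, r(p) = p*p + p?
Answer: 1/25005 ≈ 3.9992e-5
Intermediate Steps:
r(p) = p + p**2 (r(p) = p**2 + p = p + p**2)
S = 32916 (S = (154 + (-5*(1 - 5) + 37))*156 = (154 + (-5*(-4) + 37))*156 = (154 + (20 + 37))*156 = (154 + 57)*156 = 211*156 = 32916)
1/(-7911 + S) = 1/(-7911 + 32916) = 1/25005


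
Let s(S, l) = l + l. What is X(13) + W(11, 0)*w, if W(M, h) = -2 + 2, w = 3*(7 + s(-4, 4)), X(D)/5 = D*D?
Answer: 845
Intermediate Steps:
s(S, l) = 2*l
X(D) = 5*D**2 (X(D) = 5*(D*D) = 5*D**2)
w = 45 (w = 3*(7 + 2*4) = 3*(7 + 8) = 3*15 = 45)
W(M, h) = 0
X(13) + W(11, 0)*w = 5*13**2 + 0*45 = 5*169 + 0 = 845 + 0 = 845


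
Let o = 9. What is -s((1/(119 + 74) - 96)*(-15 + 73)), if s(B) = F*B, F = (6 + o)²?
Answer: 241777350/193 ≈ 1.2527e+6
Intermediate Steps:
F = 225 (F = (6 + 9)² = 15² = 225)
s(B) = 225*B
-s((1/(119 + 74) - 96)*(-15 + 73)) = -225*(1/(119 + 74) - 96)*(-15 + 73) = -225*(1/193 - 96)*58 = -225*(-18527/193*58) = -225*(-1074566)/193 = -1*(-241777350/193) = 241777350/193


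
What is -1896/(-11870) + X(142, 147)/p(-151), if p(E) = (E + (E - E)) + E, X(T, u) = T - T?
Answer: 948/5935 ≈ 0.15973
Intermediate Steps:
X(T, u) = 0
p(E) = 2*E (p(E) = (E + 0) + E = E + E = 2*E)
-1896/(-11870) + X(142, 147)/p(-151) = -1896/(-11870) + 0/((2*(-151))) = -1896*(-1/11870) + 0/(-302) = 948/5935 + 0*(-1/302) = 948/5935 + 0 = 948/5935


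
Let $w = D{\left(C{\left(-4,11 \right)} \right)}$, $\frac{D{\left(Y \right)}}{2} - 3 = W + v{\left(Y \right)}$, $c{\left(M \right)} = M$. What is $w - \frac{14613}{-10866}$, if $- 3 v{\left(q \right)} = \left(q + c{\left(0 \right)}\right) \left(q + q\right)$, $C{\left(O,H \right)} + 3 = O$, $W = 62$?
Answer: $\frac{717281}{10866} \approx 66.011$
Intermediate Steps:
$C{\left(O,H \right)} = -3 + O$
$v{\left(q \right)} = - \frac{2 q^{2}}{3}$ ($v{\left(q \right)} = - \frac{\left(q + 0\right) \left(q + q\right)}{3} = - \frac{q 2 q}{3} = - \frac{2 q^{2}}{3}$)
$D{\left(Y \right)} = 130 - \frac{4 Y^{2}}{3}$ ($D{\left(Y \right)} = 6 + 2 \left(62 - \frac{2 Y^{2}}{3}\right) = 6 - \left(-124 + \frac{4 Y^{2}}{3}\right) = 130 - \frac{4 Y^{2}}{3}$)
$w = \frac{194}{3}$ ($w = 130 - \frac{4 \left(-3 - 4\right)^{2}}{3} = 130 - \frac{4 \left(-7\right)^{2}}{3} = 130 - \frac{196}{3} = \frac{194}{3} \approx 64.667$)
$w - \frac{14613}{-10866} = \frac{194}{3} - \frac{14613}{-10866} = \frac{194}{3} - - \frac{4871}{3622} = \frac{194}{3} + \frac{4871}{3622} = \frac{717281}{10866}$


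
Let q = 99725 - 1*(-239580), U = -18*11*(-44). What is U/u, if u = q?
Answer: 8712/339305 ≈ 0.025676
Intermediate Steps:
U = 8712 (U = -198*(-44) = 8712)
q = 339305 (q = 99725 + 239580 = 339305)
u = 339305
U/u = 8712/339305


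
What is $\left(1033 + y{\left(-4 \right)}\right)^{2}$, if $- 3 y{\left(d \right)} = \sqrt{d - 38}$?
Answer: $\frac{\left(3099 - i \sqrt{42}\right)^{2}}{9} \approx 1.0671 \cdot 10^{6} - 4463.1 i$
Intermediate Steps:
$y{\left(d \right)} = - \frac{\sqrt{-38 + d}}{3}$ ($y{\left(d \right)} = - \frac{\sqrt{d - 38}}{3} = - \frac{\sqrt{-38 + d}}{3}$)
$\left(1033 + y{\left(-4 \right)}\right)^{2} = \left(1033 - \frac{\sqrt{-38 - 4}}{3}\right)^{2} = \left(1033 - \frac{\sqrt{-42}}{3}\right)^{2} = \left(1033 - \frac{i \sqrt{42}}{3}\right)^{2}$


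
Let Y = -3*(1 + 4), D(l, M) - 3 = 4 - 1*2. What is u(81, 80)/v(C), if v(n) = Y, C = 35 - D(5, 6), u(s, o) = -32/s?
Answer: 32/1215 ≈ 0.026337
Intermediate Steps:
D(l, M) = 5 (D(l, M) = 3 + (4 - 1*2) = 3 + (4 - 2) = 3 + 2 = 5)
Y = -15 (Y = -3*5 = -15)
C = 30 (C = 35 - 1*5 = 35 - 5 = 30)
v(n) = -15
u(81, 80)/v(C) = -32/81/(-15) = -32*1/81*(-1/15) = -32/81*(-1/15) = 32/1215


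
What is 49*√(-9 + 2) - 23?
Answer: -23 + 49*I*√7 ≈ -23.0 + 129.64*I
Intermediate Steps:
49*√(-9 + 2) - 23 = 49*√(-7) - 23 = 49*(I*√7) - 23 = 49*I*√7 - 23 = -23 + 49*I*√7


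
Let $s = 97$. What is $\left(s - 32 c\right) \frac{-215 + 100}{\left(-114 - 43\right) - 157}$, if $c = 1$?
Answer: $\frac{7475}{314} \approx 23.806$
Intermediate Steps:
$\left(s - 32 c\right) \frac{-215 + 100}{\left(-114 - 43\right) - 157} = \left(97 - 32\right) \frac{-215 + 100}{\left(-114 - 43\right) - 157} = \left(97 - 32\right) \left(- \frac{115}{-157 - 157}\right) = 65 \left(- \frac{115}{-314}\right) = 65 \left(\left(-115\right) \left(- \frac{1}{314}\right)\right) = 65 \cdot \frac{115}{314} = \frac{7475}{314}$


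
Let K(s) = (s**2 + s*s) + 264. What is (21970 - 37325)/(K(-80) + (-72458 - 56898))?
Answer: 15355/116292 ≈ 0.13204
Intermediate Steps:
K(s) = 264 + 2*s**2 (K(s) = (s**2 + s**2) + 264 = 2*s**2 + 264 = 264 + 2*s**2)
(21970 - 37325)/(K(-80) + (-72458 - 56898)) = (21970 - 37325)/((264 + 2*(-80)**2) + (-72458 - 56898)) = -15355/((264 + 2*6400) - 129356) = -15355/((264 + 12800) - 129356) = -15355/(13064 - 129356) = -15355/(-116292) = -15355*(-1/116292) = 15355/116292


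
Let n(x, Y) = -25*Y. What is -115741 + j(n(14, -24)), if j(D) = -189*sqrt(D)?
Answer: -115741 - 1890*sqrt(6) ≈ -1.2037e+5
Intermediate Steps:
-115741 + j(n(14, -24)) = -115741 - 189*10*sqrt(6) = -115741 - 1890*sqrt(6)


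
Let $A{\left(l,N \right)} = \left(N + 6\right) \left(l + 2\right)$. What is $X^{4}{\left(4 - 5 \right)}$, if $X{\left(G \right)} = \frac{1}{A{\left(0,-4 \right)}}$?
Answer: $\frac{1}{256} \approx 0.0039063$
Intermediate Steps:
$A{\left(l,N \right)} = \left(2 + l\right) \left(6 + N\right)$ ($A{\left(l,N \right)} = \left(6 + N\right) \left(2 + l\right) = \left(2 + l\right) \left(6 + N\right)$)
$X{\left(G \right)} = \frac{1}{4}$ ($X{\left(G \right)} = \frac{1}{12 + 2 \left(-4\right) + 6 \cdot 0 - 0} = \frac{1}{12 - 8 + 0 + 0} = \frac{1}{4}$)
$X^{4}{\left(4 - 5 \right)} = \left(\frac{1}{4}\right)^{4} = \frac{1}{256}$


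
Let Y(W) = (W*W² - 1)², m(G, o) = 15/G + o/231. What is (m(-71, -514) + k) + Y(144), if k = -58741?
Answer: 146232864542164789/16401 ≈ 8.9161e+12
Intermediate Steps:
m(G, o) = 15/G + o/231 (m(G, o) = 15/G + o*(1/231) = 15/G + o/231)
Y(W) = (-1 + W³)² (Y(W) = (W³ - 1)² = (-1 + W³)²)
(m(-71, -514) + k) + Y(144) = ((15/(-71) + (1/231)*(-514)) - 58741) + (-1 + 144³)² = ((15*(-1/71) - 514/231) - 58741) + (-1 + 2985984)² = ((-15/71 - 514/231) - 58741) + 2985983² = (-39959/16401 - 58741) + 8916094476289 = -963451100/16401 + 8916094476289 = 146232864542164789/16401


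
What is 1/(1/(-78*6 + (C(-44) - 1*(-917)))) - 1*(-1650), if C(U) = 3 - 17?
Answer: 2085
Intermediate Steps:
C(U) = -14
1/(1/(-78*6 + (C(-44) - 1*(-917)))) - 1*(-1650) = 1/(1/(-78*6 + (-14 - 1*(-917)))) - 1*(-1650) = 1/(1/(-468 + (-14 + 917))) + 1650 = 1/(1/(-468 + 903)) + 1650 = 1/(1/435) + 1650 = 435 + 1650 = 2085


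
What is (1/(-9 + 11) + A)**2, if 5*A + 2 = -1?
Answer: 1/100 ≈ 0.010000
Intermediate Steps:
A = -3/5 (A = -2/5 + (1/5)*(-1) = -2/5 - 1/5 = -3/5 ≈ -0.60000)
(1/(-9 + 11) + A)**2 = (1/(-9 + 11) - 3/5)**2 = (1/2 - 3/5)**2 = (-1/10)**2 = 1/100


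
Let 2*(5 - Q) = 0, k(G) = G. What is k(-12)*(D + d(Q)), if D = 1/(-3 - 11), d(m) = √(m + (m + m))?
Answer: 6/7 - 12*√15 ≈ -45.619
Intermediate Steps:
Q = 5 (Q = 5 - ½*0 = 5 + 0 = 5)
d(m) = √3*√m (d(m) = √(m + 2*m) = √(3*m) = √3*√m)
D = -1/14 (D = 1/(-14) = -1/14 ≈ -0.071429)
k(-12)*(D + d(Q)) = -12*(-1/14 + √3*√5) = -12*(-1/14 + √15) = 6/7 - 12*√15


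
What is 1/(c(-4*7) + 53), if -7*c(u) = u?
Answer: 1/57 ≈ 0.017544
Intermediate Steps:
c(u) = -u/7
1/(c(-4*7) + 53) = 1/(-(-4)*7/7 + 53) = 1/(-1/7*(-28) + 53) = 1/(4 + 53) = 1/57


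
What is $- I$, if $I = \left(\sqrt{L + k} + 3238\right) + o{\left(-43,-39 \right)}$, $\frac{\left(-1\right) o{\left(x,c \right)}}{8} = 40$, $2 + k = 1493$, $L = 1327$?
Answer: $-2918 - \sqrt{2818} \approx -2971.1$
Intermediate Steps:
$k = 1491$ ($k = -2 + 1493 = 1491$)
$o{\left(x,c \right)} = -320$ ($o{\left(x,c \right)} = \left(-8\right) 40 = -320$)
$I = 2918 + \sqrt{2818}$ ($I = \left(\sqrt{1327 + 1491} + 3238\right) - 320 = \left(\sqrt{2818} + 3238\right) - 320 = \left(3238 + \sqrt{2818}\right) - 320 = 2918 + \sqrt{2818} \approx 2971.1$)
$- I = - (2918 + \sqrt{2818}) = -2918 - \sqrt{2818}$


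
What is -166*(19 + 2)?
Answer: -3486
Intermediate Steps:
-166*(19 + 2) = -166*21 = -3486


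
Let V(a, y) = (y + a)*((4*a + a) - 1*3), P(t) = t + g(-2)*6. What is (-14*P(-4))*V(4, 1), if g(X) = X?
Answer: 19040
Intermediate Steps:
P(t) = -12 + t (P(t) = t - 2*6 = t - 12 = -12 + t)
V(a, y) = (-3 + 5*a)*(a + y) (V(a, y) = (a + y)*(5*a - 3) = (a + y)*(-3 + 5*a) = (-3 + 5*a)*(a + y))
(-14*P(-4))*V(4, 1) = (-14*(-12 - 4))*(-3*4 - 3*1 + 5*4² + 5*4*1) = (-14*(-16))*(-12 - 3 + 5*16 + 20) = 224*(-12 - 3 + 80 + 20) = 224*85 = 19040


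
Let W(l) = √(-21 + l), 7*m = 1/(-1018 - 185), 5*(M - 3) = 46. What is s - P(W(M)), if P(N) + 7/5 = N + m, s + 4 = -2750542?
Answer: -115811680378/42105 - 2*I*√55/5 ≈ -2.7505e+6 - 2.9665*I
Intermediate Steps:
s = -2750546 (s = -4 - 2750542 = -2750546)
M = 61/5 (M = 3 + (⅕)*46 = 3 + 46/5 = 61/5 ≈ 12.200)
m = -1/8421 (m = 1/(7*(-1018 - 185)) = (⅐)/(-1203) = (⅐)*(-1/1203) = -1/8421 ≈ -0.00011875)
P(N) = -58952/42105 + N (P(N) = -7/5 + (N - 1/8421) = -7/5 + (-1/8421 + N) = -58952/42105 + N)
s - P(W(M)) = -2750546 - (-58952/42105 + √(-21 + 61/5)) = -2750546 - (-58952/42105 + √(-44/5)) = -2750546 - (-58952/42105 + 2*I*√55/5) = -2750546 + (58952/42105 - 2*I*√55/5) = -115811680378/42105 - 2*I*√55/5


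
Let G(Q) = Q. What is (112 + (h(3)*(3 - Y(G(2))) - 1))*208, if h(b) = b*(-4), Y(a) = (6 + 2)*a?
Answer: 55536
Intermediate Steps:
Y(a) = 8*a
h(b) = -4*b
(112 + (h(3)*(3 - Y(G(2))) - 1))*208 = (112 + ((-4*3)*(3 - 8*2) - 1))*208 = (112 + (-12*(3 - 1*16) - 1))*208 = (112 + (-12*(3 - 16) - 1))*208 = (112 + (-12*(-13) - 1))*208 = (112 + (156 - 1))*208 = (112 + 155)*208 = 267*208 = 55536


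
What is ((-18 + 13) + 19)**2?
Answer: 196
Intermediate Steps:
((-18 + 13) + 19)**2 = (-5 + 19)**2 = 14**2 = 196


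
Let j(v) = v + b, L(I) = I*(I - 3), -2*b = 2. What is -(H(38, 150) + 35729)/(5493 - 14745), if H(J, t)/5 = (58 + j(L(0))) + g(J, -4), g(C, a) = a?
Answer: 5999/1542 ≈ 3.8904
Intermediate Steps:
b = -1 (b = -½*2 = -1)
L(I) = I*(-3 + I)
j(v) = -1 + v (j(v) = v - 1 = -1 + v)
H(J, t) = 265 (H(J, t) = 5*((58 + (-1 + 0*(-3 + 0))) - 4) = 5*((58 + (-1 + 0*(-3))) - 4) = 5*((58 + (-1 + 0)) - 4) = 5*((58 - 1) - 4) = 5*(57 - 4) = 5*53 = 265)
-(H(38, 150) + 35729)/(5493 - 14745) = -(265 + 35729)/(5493 - 14745) = -35994/(-9252) = -35994*(-1)/9252 = -1*(-5999/1542) = 5999/1542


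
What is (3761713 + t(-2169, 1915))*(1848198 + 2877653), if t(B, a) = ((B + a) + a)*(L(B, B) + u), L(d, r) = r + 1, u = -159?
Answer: -488813672334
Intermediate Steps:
L(d, r) = 1 + r
t(B, a) = (-158 + B)*(B + 2*a) (t(B, a) = ((B + a) + a)*((1 + B) - 159) = (B + 2*a)*(-158 + B) = (-158 + B)*(B + 2*a))
(3761713 + t(-2169, 1915))*(1848198 + 2877653) = (3761713 + ((-2169)² - 316*1915 - 158*(-2169) + 2*(-2169)*1915))*(1848198 + 2877653) = (3761713 + (4704561 - 605140 + 342702 - 8307270))*4725851 = (3761713 - 3865147)*4725851 = -103434*4725851 = -488813672334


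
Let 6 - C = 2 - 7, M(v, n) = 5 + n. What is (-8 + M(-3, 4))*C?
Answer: 11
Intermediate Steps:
C = 11 (C = 6 - (2 - 7) = 6 - 1*(-5) = 6 + 5 = 11)
(-8 + M(-3, 4))*C = (-8 + (5 + 4))*11 = (-8 + 9)*11 = 1*11 = 11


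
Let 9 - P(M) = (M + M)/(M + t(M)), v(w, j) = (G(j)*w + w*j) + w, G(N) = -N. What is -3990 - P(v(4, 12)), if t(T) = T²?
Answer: -19993/5 ≈ -3998.6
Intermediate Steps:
v(w, j) = w (v(w, j) = ((-j)*w + w*j) + w = (-j*w + j*w) + w = 0 + w = w)
P(M) = 9 - 2*M/(M + M²) (P(M) = 9 - (M + M)/(M + M²) = 9 - 2*M/(M + M²))
-3990 - P(v(4, 12)) = -3990 - (7 + 9*4)/(1 + 4) = -3990 - (7 + 36)/5 = -3990 - 43/5 = -19993/5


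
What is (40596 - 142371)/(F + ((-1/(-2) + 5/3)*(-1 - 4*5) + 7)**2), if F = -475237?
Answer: 135700/631673 ≈ 0.21483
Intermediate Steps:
(40596 - 142371)/(F + ((-1/(-2) + 5/3)*(-1 - 4*5) + 7)**2) = (40596 - 142371)/(-475237 + ((-1/(-2) + 5/3)*(-1 - 4*5) + 7)**2) = -101775/(-475237 + ((-1*(-1/2) + 5*(1/3))*(-1 - 20) + 7)**2) = -101775/(-475237 + ((1/2 + 5/3)*(-21) + 7)**2) = -101775/(-475237 + ((13/6)*(-21) + 7)**2) = -101775/(-475237 + (-91/2 + 7)**2) = -101775/(-475237 + (-77/2)**2) = -101775/(-475237 + 5929/4) = -101775/(-1895019/4) = -101775*(-4/1895019) = 135700/631673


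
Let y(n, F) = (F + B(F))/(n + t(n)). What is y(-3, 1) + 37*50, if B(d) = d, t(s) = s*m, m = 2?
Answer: 16648/9 ≈ 1849.8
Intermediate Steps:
t(s) = 2*s (t(s) = s*2 = 2*s)
y(n, F) = 2*F/(3*n) (y(n, F) = (F + F)/(n + 2*n) = (2*F)/((3*n)) = (2*F)*(1/(3*n)) = 2*F/(3*n))
y(-3, 1) + 37*50 = (⅔)*1/(-3) + 37*50 = (⅔)*1*(-⅓) + 1850 = -2/9 + 1850 = 16648/9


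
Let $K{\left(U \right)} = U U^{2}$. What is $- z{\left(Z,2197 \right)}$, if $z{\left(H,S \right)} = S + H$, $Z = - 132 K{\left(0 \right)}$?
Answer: $-2197$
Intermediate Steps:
$K{\left(U \right)} = U^{3}$
$Z = 0$ ($Z = - 132 \cdot 0^{3} = \left(-132\right) 0 = 0$)
$z{\left(H,S \right)} = H + S$
$- z{\left(Z,2197 \right)} = - (0 + 2197) = \left(-1\right) 2197 = -2197$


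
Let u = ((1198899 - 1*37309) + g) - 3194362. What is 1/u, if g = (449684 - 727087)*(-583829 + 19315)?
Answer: 1/156595844370 ≈ 6.3859e-12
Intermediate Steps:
g = 156597877142 (g = -277403*(-564514) = 156597877142)
u = 156595844370 (u = ((1198899 - 1*37309) + 156597877142) - 3194362 = ((1198899 - 37309) + 156597877142) - 3194362 = (1161590 + 156597877142) - 3194362 = 156599038732 - 3194362 = 156595844370)
1/u = 1/156595844370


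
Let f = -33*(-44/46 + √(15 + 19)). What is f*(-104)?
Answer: -75504/23 + 3432*√34 ≈ 16729.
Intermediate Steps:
f = 726/23 - 33*√34 (f = -33*(-44*1/46 + √34) = -33*(-22/23 + √34) = 726/23 - 33*√34 ≈ -160.86)
f*(-104) = (726/23 - 33*√34)*(-104) = -75504/23 + 3432*√34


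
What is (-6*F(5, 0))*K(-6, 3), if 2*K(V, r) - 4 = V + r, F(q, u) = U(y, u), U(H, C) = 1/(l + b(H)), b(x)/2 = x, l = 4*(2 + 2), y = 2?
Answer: -3/20 ≈ -0.15000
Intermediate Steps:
l = 16 (l = 4*4 = 16)
b(x) = 2*x
U(H, C) = 1/(16 + 2*H)
F(q, u) = 1/20 (F(q, u) = 1/(2*(8 + 2)) = (1/2)/10 = (1/2)*(1/10) = 1/20)
K(V, r) = 2 + V/2 + r/2 (K(V, r) = 2 + (V + r)/2 = 2 + (V/2 + r/2) = 2 + V/2 + r/2)
(-6*F(5, 0))*K(-6, 3) = (-6*1/20)*(2 + (1/2)*(-6) + (1/2)*3) = -3*(2 - 3 + 3/2)/10 = -3/10*1/2 = -3/20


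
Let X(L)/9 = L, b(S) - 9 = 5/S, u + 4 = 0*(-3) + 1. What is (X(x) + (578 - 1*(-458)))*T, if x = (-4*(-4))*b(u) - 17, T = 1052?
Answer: 2039828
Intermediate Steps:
u = -3 (u = -4 + (0*(-3) + 1) = -4 + (0 + 1) = -4 + 1 = -3)
b(S) = 9 + 5/S
x = 301/3 (x = (-4*(-4))*(9 + 5/(-3)) - 17 = 16*(9 + 5*(-⅓)) - 17 = 16*(9 - 5/3) - 17 = 16*(22/3) - 17 = 352/3 - 17 = 301/3 ≈ 100.33)
X(L) = 9*L
(X(x) + (578 - 1*(-458)))*T = (9*(301/3) + (578 - 1*(-458)))*1052 = (903 + (578 + 458))*1052 = (903 + 1036)*1052 = 1939*1052 = 2039828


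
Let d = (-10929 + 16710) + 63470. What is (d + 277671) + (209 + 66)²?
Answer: 422547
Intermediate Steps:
d = 69251 (d = 5781 + 63470 = 69251)
(d + 277671) + (209 + 66)² = (69251 + 277671) + (209 + 66)² = 346922 + 275² = 346922 + 75625 = 422547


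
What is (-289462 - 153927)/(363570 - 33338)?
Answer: -443389/330232 ≈ -1.3427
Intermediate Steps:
(-289462 - 153927)/(363570 - 33338) = -443389/330232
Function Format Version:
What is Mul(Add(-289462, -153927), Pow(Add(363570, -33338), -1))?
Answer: Rational(-443389, 330232) ≈ -1.3427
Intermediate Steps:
Mul(Add(-289462, -153927), Pow(Add(363570, -33338), -1)) = Mul(-443389, Pow(330232, -1)) = Mul(-443389, Rational(1, 330232)) = Rational(-443389, 330232)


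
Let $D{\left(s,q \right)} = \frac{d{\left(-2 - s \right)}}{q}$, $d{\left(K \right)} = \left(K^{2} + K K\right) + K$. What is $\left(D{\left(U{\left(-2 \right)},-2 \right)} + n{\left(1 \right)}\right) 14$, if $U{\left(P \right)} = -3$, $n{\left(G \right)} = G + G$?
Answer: $7$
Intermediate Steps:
$d{\left(K \right)} = K + 2 K^{2}$ ($d{\left(K \right)} = \left(K^{2} + K^{2}\right) + K = 2 K^{2} + K = K + 2 K^{2}$)
$n{\left(G \right)} = 2 G$
$D{\left(s,q \right)} = \frac{\left(-3 - 2 s\right) \left(-2 - s\right)}{q}$ ($D{\left(s,q \right)} = \frac{\left(-2 - s\right) \left(1 + 2 \left(-2 - s\right)\right)}{q} = \frac{\left(-2 - s\right) \left(1 - \left(4 + 2 s\right)\right)}{q} = \frac{\left(-2 - s\right) \left(-3 - 2 s\right)}{q} = \frac{\left(-3 - 2 s\right) \left(-2 - s\right)}{q}$)
$\left(D{\left(U{\left(-2 \right)},-2 \right)} + n{\left(1 \right)}\right) 14 = \left(\frac{\left(2 - 3\right) \left(3 + 2 \left(-3\right)\right)}{-2} + 2 \cdot 1\right) 14 = \left(\left(- \frac{1}{2}\right) \left(-1\right) \left(3 - 6\right) + 2\right) 14 = \left(\left(- \frac{1}{2}\right) \left(-1\right) \left(-3\right) + 2\right) 14 = \left(- \frac{3}{2} + 2\right) 14 = \frac{1}{2} \cdot 14 = 7$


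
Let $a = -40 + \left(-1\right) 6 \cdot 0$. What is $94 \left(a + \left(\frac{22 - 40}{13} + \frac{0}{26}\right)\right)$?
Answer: $- \frac{50572}{13} \approx -3890.2$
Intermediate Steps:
$a = -40$ ($a = -40 - 0 = -40 + 0 = -40$)
$94 \left(a + \left(\frac{22 - 40}{13} + \frac{0}{26}\right)\right) = 94 \left(-40 + \left(\frac{22 - 40}{13} + \frac{0}{26}\right)\right) = 94 \left(-40 + \left(\left(22 - 40\right) \frac{1}{13} + 0 \cdot \frac{1}{26}\right)\right) = 94 \left(-40 + \left(\left(-18\right) \frac{1}{13} + 0\right)\right) = 94 \left(-40 + \left(- \frac{18}{13} + 0\right)\right) = 94 \left(-40 - \frac{18}{13}\right) = 94 \left(- \frac{538}{13}\right) = - \frac{50572}{13}$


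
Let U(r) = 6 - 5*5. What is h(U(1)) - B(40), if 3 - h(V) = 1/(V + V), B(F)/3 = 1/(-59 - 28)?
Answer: 3373/1102 ≈ 3.0608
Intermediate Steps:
U(r) = -19 (U(r) = 6 - 25 = -19)
B(F) = -1/29 (B(F) = 3/(-59 - 28) = 3/(-87) = 3*(-1/87) = -1/29)
h(V) = 3 - 1/(2*V) (h(V) = 3 - 1/(V + V) = 3 - 1/(2*V))
h(U(1)) - B(40) = (3 - 1/2/(-19)) - 1*(-1/29) = (3 - 1/2*(-1/19)) + 1/29 = (3 + 1/38) + 1/29 = 115/38 + 1/29 = 3373/1102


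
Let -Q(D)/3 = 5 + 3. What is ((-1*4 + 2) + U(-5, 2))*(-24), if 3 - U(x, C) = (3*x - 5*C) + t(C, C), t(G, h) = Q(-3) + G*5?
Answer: -960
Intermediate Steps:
Q(D) = -24 (Q(D) = -3*(5 + 3) = -3*8 = -24)
t(G, h) = -24 + 5*G (t(G, h) = -24 + G*5 = -24 + 5*G)
U(x, C) = 27 - 3*x (U(x, C) = 3 - ((3*x - 5*C) + (-24 + 5*C)) = 3 - ((-5*C + 3*x) + (-24 + 5*C)) = 3 - (-24 + 3*x) = 3 + (24 - 3*x) = 27 - 3*x)
((-1*4 + 2) + U(-5, 2))*(-24) = ((-1*4 + 2) + (27 - 3*(-5)))*(-24) = ((-4 + 2) + (27 + 15))*(-24) = (-2 + 42)*(-24) = 40*(-24) = -960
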